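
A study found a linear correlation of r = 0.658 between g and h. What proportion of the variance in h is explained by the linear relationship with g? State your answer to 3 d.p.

0.433

r² = (0.658)² = 0.433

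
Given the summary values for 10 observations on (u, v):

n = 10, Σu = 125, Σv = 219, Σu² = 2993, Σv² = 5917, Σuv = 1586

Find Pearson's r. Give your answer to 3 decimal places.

r = (nΣuv − ΣuΣv) / √[(nΣu² − (Σu)²)(nΣv² − (Σv)²)]
Numerator: 10×1586 − 125×219 = -11515
Denominator: √[(29930 − 15625)(59170 − 47961)] = √[14305 × 11209] = 12662.7306
r = -11515 / 12662.7306 ≈ -0.909

-0.909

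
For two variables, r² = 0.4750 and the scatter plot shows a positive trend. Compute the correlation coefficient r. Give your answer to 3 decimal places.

|r| = √0.4750 = 0.689
The association is positive, so r = 0.689.

0.689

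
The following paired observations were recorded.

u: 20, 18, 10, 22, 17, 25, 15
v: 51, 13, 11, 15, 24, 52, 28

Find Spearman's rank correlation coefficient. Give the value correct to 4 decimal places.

Rank u: 5, 4, 1, 6, 3, 7, 2
Rank v: 6, 2, 1, 3, 4, 7, 5
d = rank(u) − rank(v): -1, 2, 0, 3, -1, 0, -3; Σd² = 24
ρ = 1 − 6Σd² / [n(n²−1)] = 1 − 6×24 / (7×48) = 1 − 144/336 ≈ 0.5714

0.5714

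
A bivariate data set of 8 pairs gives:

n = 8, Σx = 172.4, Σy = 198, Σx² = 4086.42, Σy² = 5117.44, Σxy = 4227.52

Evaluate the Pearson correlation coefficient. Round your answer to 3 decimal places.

r = (nΣxy − ΣxΣy) / √[(nΣx² − (Σx)²)(nΣy² − (Σy)²)]
Numerator: 8×4227.52 − 172.4×198 = -315.04
Denominator: √[(32691.36 − 29721.76)(40939.52 − 39204)] = √[2969.6 × 1735.52] = 2270.1983
r = -315.04 / 2270.1983 ≈ -0.139

-0.139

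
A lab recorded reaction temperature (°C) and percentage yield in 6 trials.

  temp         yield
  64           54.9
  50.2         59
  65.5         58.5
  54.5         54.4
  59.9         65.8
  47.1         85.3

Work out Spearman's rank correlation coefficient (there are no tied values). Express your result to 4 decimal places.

-0.4857

Rank temp: 5, 2, 6, 3, 4, 1
Rank yield: 2, 4, 3, 1, 5, 6
d = rank(temp) − rank(yield): 3, -2, 3, 2, -1, -5; Σd² = 52
ρ = 1 − 6Σd² / [n(n²−1)] = 1 − 6×52 / (6×35) = 1 − 312/210 ≈ -0.4857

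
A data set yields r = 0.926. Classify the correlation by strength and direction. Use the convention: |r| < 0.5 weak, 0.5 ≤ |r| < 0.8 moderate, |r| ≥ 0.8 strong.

r = 0.926 > 0 so the relationship is positive.
|r| = 0.926, which falls in the strong range.

strong positive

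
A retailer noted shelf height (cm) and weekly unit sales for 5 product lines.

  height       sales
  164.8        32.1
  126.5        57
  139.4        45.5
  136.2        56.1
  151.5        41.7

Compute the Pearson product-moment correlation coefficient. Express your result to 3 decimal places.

-0.956

n = 5, Σx = 718.4, Σy = 232.4, Σx² = 104096.34, Σy² = 11235.76, Σxy = 32801.65
nΣxy − ΣxΣy = 164008.25 − 166956.16 = -2947.91
nΣx² − (Σx)² = 520481.7 − 516098.56 = 4383.14; nΣy² − (Σy)² = 56178.8 − 54009.76 = 2169.04
r = -2947.91 / √(4383.14 × 2169.04) = -2947.91 / 3083.3757 ≈ -0.956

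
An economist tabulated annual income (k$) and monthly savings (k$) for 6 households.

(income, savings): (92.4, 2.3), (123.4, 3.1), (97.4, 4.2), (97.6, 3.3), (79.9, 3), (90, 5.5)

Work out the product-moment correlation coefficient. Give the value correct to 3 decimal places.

n = 6, Σx = 580.7, Σy = 21.4, Σx² = 57261.85, Σy² = 82.68, Σxy = 2060.92
nΣxy − ΣxΣy = 12365.52 − 12426.98 = -61.46
nΣx² − (Σx)² = 343571.1 − 337212.49 = 6358.61; nΣy² − (Σy)² = 496.08 − 457.96 = 38.12
r = -61.46 / √(6358.61 × 38.12) = -61.46 / 492.3314 ≈ -0.125

-0.125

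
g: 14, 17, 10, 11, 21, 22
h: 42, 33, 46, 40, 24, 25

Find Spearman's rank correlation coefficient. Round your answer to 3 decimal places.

Rank g: 3, 4, 1, 2, 5, 6
Rank h: 5, 3, 6, 4, 1, 2
d = rank(g) − rank(h): -2, 1, -5, -2, 4, 4; Σd² = 66
ρ = 1 − 6Σd² / [n(n²−1)] = 1 − 6×66 / (6×35) = 1 − 396/210 ≈ -0.886

-0.886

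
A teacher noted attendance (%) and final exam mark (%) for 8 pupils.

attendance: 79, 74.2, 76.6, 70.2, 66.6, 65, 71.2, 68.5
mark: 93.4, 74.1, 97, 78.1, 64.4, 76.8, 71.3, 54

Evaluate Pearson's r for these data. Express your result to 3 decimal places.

0.724

n = 8, Σx = 571.3, Σy = 609.1, Σx² = 40964.49, Σy² = 47768.27, Σxy = 43846.24
nΣxy − ΣxΣy = 350769.92 − 347978.83 = 2791.09
nΣx² − (Σx)² = 327715.92 − 326383.69 = 1332.23; nΣy² − (Σy)² = 382146.16 − 371002.81 = 11143.35
r = 2791.09 / √(1332.23 × 11143.35) = 2791.09 / 3852.9865 ≈ 0.724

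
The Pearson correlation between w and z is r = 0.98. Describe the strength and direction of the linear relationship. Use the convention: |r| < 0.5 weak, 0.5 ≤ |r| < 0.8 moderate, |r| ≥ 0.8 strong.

r = 0.98 > 0 so the relationship is positive.
|r| = 0.98, which falls in the strong range.

strong positive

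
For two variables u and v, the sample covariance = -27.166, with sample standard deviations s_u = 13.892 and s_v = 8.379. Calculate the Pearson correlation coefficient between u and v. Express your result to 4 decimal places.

r = Cov(u,v) / (s_u · s_v) = -27.166 / (13.892 × 8.379)
  = -27.166 / 116.4011 ≈ -0.2334

-0.2334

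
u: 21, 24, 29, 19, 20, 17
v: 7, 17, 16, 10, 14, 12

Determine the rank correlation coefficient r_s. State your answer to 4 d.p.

Rank u: 4, 5, 6, 2, 3, 1
Rank v: 1, 6, 5, 2, 4, 3
d = rank(u) − rank(v): 3, -1, 1, 0, -1, -2; Σd² = 16
ρ = 1 − 6Σd² / [n(n²−1)] = 1 − 6×16 / (6×35) = 1 − 96/210 ≈ 0.5429

0.5429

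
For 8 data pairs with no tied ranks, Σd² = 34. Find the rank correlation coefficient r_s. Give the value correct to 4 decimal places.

ρ = 1 − 6Σd² / [n(n²−1)] = 1 − 6×34 / (8×63)
  = 1 − 204/504 = 1 − 0.40476 ≈ 0.5952

0.5952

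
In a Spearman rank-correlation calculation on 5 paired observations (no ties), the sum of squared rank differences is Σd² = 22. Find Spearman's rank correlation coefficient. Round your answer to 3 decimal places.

-0.100

ρ = 1 − 6Σd² / [n(n²−1)] = 1 − 6×22 / (5×24)
  = 1 − 132/120 = 1 − 1.1000 ≈ -0.100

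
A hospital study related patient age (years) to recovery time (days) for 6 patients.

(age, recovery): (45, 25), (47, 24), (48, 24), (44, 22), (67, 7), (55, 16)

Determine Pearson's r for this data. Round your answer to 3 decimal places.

-0.967

n = 6, Σx = 306, Σy = 118, Σx² = 15988, Σy² = 2566, Σxy = 5722
nΣxy − ΣxΣy = 34332 − 36108 = -1776
nΣx² − (Σx)² = 95928 − 93636 = 2292; nΣy² − (Σy)² = 15396 − 13924 = 1472
r = -1776 / √(2292 × 1472) = -1776 / 1836.7972 ≈ -0.967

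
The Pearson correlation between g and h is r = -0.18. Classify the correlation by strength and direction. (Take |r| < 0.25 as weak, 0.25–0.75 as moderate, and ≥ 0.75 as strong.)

r = -0.18 < 0 so the relationship is negative.
|r| = 0.18, which falls in the weak range.

weak negative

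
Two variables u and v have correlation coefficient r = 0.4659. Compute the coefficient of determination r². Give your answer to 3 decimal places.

r² = (0.4659)² = 0.217

0.217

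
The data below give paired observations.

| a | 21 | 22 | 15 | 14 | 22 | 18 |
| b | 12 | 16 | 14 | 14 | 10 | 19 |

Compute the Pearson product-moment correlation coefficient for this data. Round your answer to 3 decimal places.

n = 6, Σa = 112, Σb = 85, Σa² = 2154, Σb² = 1253, Σab = 1572
nΣab − ΣaΣb = 9432 − 9520 = -88
nΣa² − (Σa)² = 12924 − 12544 = 380; nΣb² − (Σb)² = 7518 − 7225 = 293
r = -88 / √(380 × 293) = -88 / 333.6765 ≈ -0.264

-0.264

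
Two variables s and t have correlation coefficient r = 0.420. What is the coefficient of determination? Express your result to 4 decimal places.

r² = (0.420)² = 0.1764

0.1764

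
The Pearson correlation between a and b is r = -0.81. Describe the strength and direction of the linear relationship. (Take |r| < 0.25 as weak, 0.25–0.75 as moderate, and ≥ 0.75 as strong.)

r = -0.81 < 0 so the relationship is negative.
|r| = 0.81, which falls in the strong range.

strong negative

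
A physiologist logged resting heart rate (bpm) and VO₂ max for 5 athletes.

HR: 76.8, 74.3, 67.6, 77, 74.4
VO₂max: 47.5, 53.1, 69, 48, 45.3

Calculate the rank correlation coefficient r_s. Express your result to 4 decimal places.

Rank HR: 4, 2, 1, 5, 3
Rank VO₂max: 2, 4, 5, 3, 1
d = rank(HR) − rank(VO₂max): 2, -2, -4, 2, 2; Σd² = 32
ρ = 1 − 6Σd² / [n(n²−1)] = 1 − 6×32 / (5×24) = 1 − 192/120 ≈ -0.6000

-0.6000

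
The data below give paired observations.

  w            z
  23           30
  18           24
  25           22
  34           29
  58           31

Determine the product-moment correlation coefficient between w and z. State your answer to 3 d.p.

n = 5, Σw = 158, Σz = 136, Σw² = 5998, Σz² = 3762, Σwz = 4456
nΣwz − ΣwΣz = 22280 − 21488 = 792
nΣw² − (Σw)² = 29990 − 24964 = 5026; nΣz² − (Σz)² = 18810 − 18496 = 314
r = 792 / √(5026 × 314) = 792 / 1256.2500 ≈ 0.630

0.630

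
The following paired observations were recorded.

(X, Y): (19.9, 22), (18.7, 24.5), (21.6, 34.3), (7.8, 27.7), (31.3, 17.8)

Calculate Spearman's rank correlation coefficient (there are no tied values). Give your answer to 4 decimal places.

Rank X: 3, 2, 4, 1, 5
Rank Y: 2, 3, 5, 4, 1
d = rank(X) − rank(Y): 1, -1, -1, -3, 4; Σd² = 28
ρ = 1 − 6Σd² / [n(n²−1)] = 1 − 6×28 / (5×24) = 1 − 168/120 ≈ -0.4000

-0.4000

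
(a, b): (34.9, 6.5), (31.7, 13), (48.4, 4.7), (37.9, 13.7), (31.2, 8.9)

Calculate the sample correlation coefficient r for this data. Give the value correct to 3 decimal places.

-0.541

n = 5, Σa = 184.1, Σb = 46.8, Σa² = 6975.31, Σb² = 500.24, Σab = 1663.34
nΣab − ΣaΣb = 8316.7 − 8615.88 = -299.18
nΣa² − (Σa)² = 34876.55 − 33892.81 = 983.74; nΣb² − (Σb)² = 2501.2 − 2190.24 = 310.96
r = -299.18 / √(983.74 × 310.96) = -299.18 / 553.0857 ≈ -0.541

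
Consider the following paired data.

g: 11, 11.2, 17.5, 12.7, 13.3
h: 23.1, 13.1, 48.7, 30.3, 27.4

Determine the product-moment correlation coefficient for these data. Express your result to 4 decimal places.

0.9395

n = 5, Σg = 65.7, Σh = 142.6, Σg² = 890.87, Σh² = 4745.76, Σgh = 2002.3
nΣgh − ΣgΣh = 10011.5 − 9368.82 = 642.68
nΣg² − (Σg)² = 4454.35 − 4316.49 = 137.86; nΣh² − (Σh)² = 23728.8 − 20334.76 = 3394.04
r = 642.68 / √(137.86 × 3394.04) = 642.68 / 684.0339 ≈ 0.9395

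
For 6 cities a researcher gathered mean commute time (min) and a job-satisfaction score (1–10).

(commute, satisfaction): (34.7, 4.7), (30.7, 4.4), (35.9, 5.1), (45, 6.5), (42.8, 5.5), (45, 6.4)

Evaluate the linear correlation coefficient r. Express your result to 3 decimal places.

0.956

n = 6, Σx = 234.1, Σy = 32.6, Σx² = 9317.23, Σy² = 180.92, Σxy = 1297.16
nΣxy − ΣxΣy = 7782.96 − 7631.66 = 151.3
nΣx² − (Σx)² = 55903.38 − 54802.81 = 1100.57; nΣy² − (Σy)² = 1085.52 − 1062.76 = 22.76
r = 151.3 / √(1100.57 × 22.76) = 151.3 / 158.2687 ≈ 0.956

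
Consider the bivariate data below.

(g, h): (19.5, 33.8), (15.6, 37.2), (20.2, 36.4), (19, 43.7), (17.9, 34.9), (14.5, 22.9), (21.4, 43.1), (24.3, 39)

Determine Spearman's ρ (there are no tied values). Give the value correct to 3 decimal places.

0.500

Rank g: 5, 2, 6, 4, 3, 1, 7, 8
Rank h: 2, 5, 4, 8, 3, 1, 7, 6
d = rank(g) − rank(h): 3, -3, 2, -4, 0, 0, 0, 2; Σd² = 42
ρ = 1 − 6Σd² / [n(n²−1)] = 1 − 6×42 / (8×63) = 1 − 252/504 ≈ 0.500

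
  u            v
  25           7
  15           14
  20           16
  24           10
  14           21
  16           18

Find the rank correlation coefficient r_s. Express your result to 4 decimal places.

-0.8286

Rank u: 6, 2, 4, 5, 1, 3
Rank v: 1, 3, 4, 2, 6, 5
d = rank(u) − rank(v): 5, -1, 0, 3, -5, -2; Σd² = 64
ρ = 1 − 6Σd² / [n(n²−1)] = 1 − 6×64 / (6×35) = 1 − 384/210 ≈ -0.8286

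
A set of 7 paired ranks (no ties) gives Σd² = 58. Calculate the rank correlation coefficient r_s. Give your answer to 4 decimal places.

ρ = 1 − 6Σd² / [n(n²−1)] = 1 − 6×58 / (7×48)
  = 1 − 348/336 = 1 − 1.03571 ≈ -0.0357

-0.0357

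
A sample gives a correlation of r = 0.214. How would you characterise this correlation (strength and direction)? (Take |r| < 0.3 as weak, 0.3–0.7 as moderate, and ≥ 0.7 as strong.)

weak positive

r = 0.214 > 0 so the relationship is positive.
|r| = 0.214, which falls in the weak range.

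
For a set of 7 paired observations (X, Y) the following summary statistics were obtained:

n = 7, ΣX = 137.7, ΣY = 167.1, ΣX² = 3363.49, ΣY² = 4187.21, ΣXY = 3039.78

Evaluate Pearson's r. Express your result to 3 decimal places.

-0.686

r = (nΣXY − ΣXΣY) / √[(nΣX² − (ΣX)²)(nΣY² − (ΣY)²)]
Numerator: 7×3039.78 − 137.7×167.1 = -1731.21
Denominator: √[(23544.43 − 18961.29)(29310.47 − 27922.41)] = √[4583.14 × 1388.06] = 2522.2358
r = -1731.21 / 2522.2358 ≈ -0.686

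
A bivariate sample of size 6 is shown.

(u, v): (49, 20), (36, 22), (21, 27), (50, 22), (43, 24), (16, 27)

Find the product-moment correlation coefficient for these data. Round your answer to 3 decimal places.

n = 6, Σu = 215, Σv = 142, Σu² = 8743, Σv² = 3402, Σuv = 4903
nΣuv − ΣuΣv = 29418 − 30530 = -1112
nΣu² − (Σu)² = 52458 − 46225 = 6233; nΣv² − (Σv)² = 20412 − 20164 = 248
r = -1112 / √(6233 × 248) = -1112 / 1243.2956 ≈ -0.894

-0.894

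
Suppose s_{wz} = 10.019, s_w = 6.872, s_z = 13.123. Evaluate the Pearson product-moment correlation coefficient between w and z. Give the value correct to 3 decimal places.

0.111

r = Cov(w,z) / (s_w · s_z) = 10.019 / (6.872 × 13.123)
  = 10.019 / 90.1813 ≈ 0.111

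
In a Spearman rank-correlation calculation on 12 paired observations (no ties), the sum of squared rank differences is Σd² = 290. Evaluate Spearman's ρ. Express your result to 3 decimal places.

-0.014

ρ = 1 − 6Σd² / [n(n²−1)] = 1 − 6×290 / (12×143)
  = 1 − 1740/1716 = 1 − 1.0140 ≈ -0.014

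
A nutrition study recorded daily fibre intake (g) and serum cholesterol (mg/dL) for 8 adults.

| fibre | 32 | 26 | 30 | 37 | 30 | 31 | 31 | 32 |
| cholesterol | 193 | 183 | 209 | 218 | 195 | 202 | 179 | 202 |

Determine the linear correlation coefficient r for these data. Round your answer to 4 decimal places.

n = 8, Σx = 249, Σy = 1581, Σx² = 7815, Σy² = 313617, Σxy = 49395
nΣxy − ΣxΣy = 395160 − 393669 = 1491
nΣx² − (Σx)² = 62520 − 62001 = 519; nΣy² − (Σy)² = 2508936 − 2499561 = 9375
r = 1491 / √(519 × 9375) = 1491 / 2205.8162 ≈ 0.6759

0.6759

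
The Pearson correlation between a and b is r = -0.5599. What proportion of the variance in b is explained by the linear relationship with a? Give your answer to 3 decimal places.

0.313

r² = (-0.5599)² = 0.313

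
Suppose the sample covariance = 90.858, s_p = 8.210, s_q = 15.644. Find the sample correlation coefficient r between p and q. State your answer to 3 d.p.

0.707

r = Cov(p,q) / (s_p · s_q) = 90.858 / (8.210 × 15.644)
  = 90.858 / 128.4372 ≈ 0.707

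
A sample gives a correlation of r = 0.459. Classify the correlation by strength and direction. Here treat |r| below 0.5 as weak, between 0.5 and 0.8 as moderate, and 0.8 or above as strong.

r = 0.459 > 0 so the relationship is positive.
|r| = 0.459, which falls in the weak range.

weak positive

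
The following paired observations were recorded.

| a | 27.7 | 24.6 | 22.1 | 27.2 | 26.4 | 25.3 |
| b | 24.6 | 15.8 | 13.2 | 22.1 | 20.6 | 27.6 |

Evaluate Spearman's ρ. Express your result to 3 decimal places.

Rank a: 6, 2, 1, 5, 4, 3
Rank b: 5, 2, 1, 4, 3, 6
d = rank(a) − rank(b): 1, 0, 0, 1, 1, -3; Σd² = 12
ρ = 1 − 6Σd² / [n(n²−1)] = 1 − 6×12 / (6×35) = 1 − 72/210 ≈ 0.657

0.657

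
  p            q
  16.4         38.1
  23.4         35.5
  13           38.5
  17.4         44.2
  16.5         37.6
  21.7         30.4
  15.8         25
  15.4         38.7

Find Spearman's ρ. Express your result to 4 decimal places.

-0.3095

Rank p: 4, 8, 1, 6, 5, 7, 3, 2
Rank q: 5, 3, 6, 8, 4, 2, 1, 7
d = rank(p) − rank(q): -1, 5, -5, -2, 1, 5, 2, -5; Σd² = 110
ρ = 1 − 6Σd² / [n(n²−1)] = 1 − 6×110 / (8×63) = 1 − 660/504 ≈ -0.3095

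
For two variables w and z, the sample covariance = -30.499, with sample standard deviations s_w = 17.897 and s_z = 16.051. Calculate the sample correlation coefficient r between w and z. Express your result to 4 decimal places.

-0.1062

r = Cov(w,z) / (s_w · s_z) = -30.499 / (17.897 × 16.051)
  = -30.499 / 287.2647 ≈ -0.1062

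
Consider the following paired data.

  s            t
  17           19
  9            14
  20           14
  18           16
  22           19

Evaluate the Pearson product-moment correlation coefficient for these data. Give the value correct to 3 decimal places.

n = 5, Σs = 86, Σt = 82, Σs² = 1578, Σt² = 1370, Σst = 1435
nΣst − ΣsΣt = 7175 − 7052 = 123
nΣs² − (Σs)² = 7890 − 7396 = 494; nΣt² − (Σt)² = 6850 − 6724 = 126
r = 123 / √(494 × 126) = 123 / 249.4875 ≈ 0.493

0.493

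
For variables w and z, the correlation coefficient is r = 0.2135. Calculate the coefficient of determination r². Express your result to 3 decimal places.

0.046

r² = (0.2135)² = 0.046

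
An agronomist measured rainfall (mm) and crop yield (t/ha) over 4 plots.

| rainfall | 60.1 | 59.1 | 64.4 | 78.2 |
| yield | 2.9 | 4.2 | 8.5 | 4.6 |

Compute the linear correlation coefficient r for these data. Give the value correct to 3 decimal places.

n = 4, Σx = 261.8, Σy = 20.2, Σx² = 17367.42, Σy² = 119.46, Σxy = 1329.63
nΣxy − ΣxΣy = 5318.52 − 5288.36 = 30.16
nΣx² − (Σx)² = 69469.68 − 68539.24 = 930.44; nΣy² − (Σy)² = 477.84 − 408.04 = 69.8
r = 30.16 / √(930.44 × 69.8) = 30.16 / 254.8425 ≈ 0.118

0.118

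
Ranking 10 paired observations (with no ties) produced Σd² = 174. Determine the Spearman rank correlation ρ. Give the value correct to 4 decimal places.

ρ = 1 − 6Σd² / [n(n²−1)] = 1 − 6×174 / (10×99)
  = 1 − 1044/990 = 1 − 1.05455 ≈ -0.0545

-0.0545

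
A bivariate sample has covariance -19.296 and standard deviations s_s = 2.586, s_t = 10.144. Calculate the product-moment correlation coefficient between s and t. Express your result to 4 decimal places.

r = Cov(s,t) / (s_s · s_t) = -19.296 / (2.586 × 10.144)
  = -19.296 / 26.2324 ≈ -0.7356

-0.7356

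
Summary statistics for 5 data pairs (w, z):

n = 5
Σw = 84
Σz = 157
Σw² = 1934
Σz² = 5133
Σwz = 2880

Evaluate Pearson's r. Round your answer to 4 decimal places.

r = (nΣwz − ΣwΣz) / √[(nΣw² − (Σw)²)(nΣz² − (Σz)²)]
Numerator: 5×2880 − 84×157 = 1212
Denominator: √[(9670 − 7056)(25665 − 24649)] = √[2614 × 1016] = 1629.6699
r = 1212 / 1629.6699 ≈ 0.7437

0.7437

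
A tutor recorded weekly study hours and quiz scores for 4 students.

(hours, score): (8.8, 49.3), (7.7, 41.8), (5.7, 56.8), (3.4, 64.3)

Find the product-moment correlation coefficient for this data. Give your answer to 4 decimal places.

n = 4, Σx = 25.6, Σy = 212.2, Σx² = 180.78, Σy² = 11538.46, Σxy = 1298.08
nΣxy − ΣxΣy = 5192.32 − 5432.32 = -240
nΣx² − (Σx)² = 723.12 − 655.36 = 67.76; nΣy² − (Σy)² = 46153.84 − 45028.84 = 1125
r = -240 / √(67.76 × 1125) = -240 / 276.0978 ≈ -0.8693

-0.8693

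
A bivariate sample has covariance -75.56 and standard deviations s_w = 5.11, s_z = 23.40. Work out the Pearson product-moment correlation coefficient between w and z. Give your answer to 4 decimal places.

r = Cov(w,z) / (s_w · s_z) = -75.56 / (5.11 × 23.40)
  = -75.56 / 119.5740 ≈ -0.6319

-0.6319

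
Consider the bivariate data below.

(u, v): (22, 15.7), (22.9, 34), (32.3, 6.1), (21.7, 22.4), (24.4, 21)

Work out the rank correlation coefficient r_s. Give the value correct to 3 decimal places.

Rank u: 2, 3, 5, 1, 4
Rank v: 2, 5, 1, 4, 3
d = rank(u) − rank(v): 0, -2, 4, -3, 1; Σd² = 30
ρ = 1 − 6Σd² / [n(n²−1)] = 1 − 6×30 / (5×24) = 1 − 180/120 ≈ -0.500

-0.500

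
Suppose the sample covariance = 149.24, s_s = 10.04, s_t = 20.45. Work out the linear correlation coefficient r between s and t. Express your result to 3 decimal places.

0.727

r = Cov(s,t) / (s_s · s_t) = 149.24 / (10.04 × 20.45)
  = 149.24 / 205.3180 ≈ 0.727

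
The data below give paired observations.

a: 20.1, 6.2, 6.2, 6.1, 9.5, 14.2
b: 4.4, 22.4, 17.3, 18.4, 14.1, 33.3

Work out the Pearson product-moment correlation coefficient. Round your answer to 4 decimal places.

n = 6, Σa = 62.3, Σb = 109.9, Σa² = 809.99, Σb² = 2466.67, Σab = 1053.63
nΣab − ΣaΣb = 6321.78 − 6846.77 = -524.99
nΣa² − (Σa)² = 4859.94 − 3881.29 = 978.65; nΣb² − (Σb)² = 14800.02 − 12078.01 = 2722.01
r = -524.99 / √(978.65 × 2722.01) = -524.99 / 1632.1443 ≈ -0.3217

-0.3217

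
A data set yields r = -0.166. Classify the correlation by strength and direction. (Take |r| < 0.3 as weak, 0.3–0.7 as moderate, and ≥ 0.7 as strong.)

r = -0.166 < 0 so the relationship is negative.
|r| = 0.166, which falls in the weak range.

weak negative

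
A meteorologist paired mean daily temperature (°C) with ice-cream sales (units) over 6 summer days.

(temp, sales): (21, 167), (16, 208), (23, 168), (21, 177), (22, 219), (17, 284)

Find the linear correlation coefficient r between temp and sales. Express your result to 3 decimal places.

-0.628

n = 6, Σx = 120, Σy = 1223, Σx² = 2440, Σy² = 259323, Σxy = 24062
nΣxy − ΣxΣy = 144372 − 146760 = -2388
nΣx² − (Σx)² = 14640 − 14400 = 240; nΣy² − (Σy)² = 1555938 − 1495729 = 60209
r = -2388 / √(240 × 60209) = -2388 / 3801.3366 ≈ -0.628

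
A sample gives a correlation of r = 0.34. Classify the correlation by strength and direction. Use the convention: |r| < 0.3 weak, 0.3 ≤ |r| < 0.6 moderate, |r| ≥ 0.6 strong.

r = 0.34 > 0 so the relationship is positive.
|r| = 0.34, which falls in the moderate range.

moderate positive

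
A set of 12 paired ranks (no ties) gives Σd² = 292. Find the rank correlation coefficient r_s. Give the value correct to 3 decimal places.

-0.021

ρ = 1 − 6Σd² / [n(n²−1)] = 1 − 6×292 / (12×143)
  = 1 − 1752/1716 = 1 − 1.0210 ≈ -0.021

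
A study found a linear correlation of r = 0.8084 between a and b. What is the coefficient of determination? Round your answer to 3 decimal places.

r² = (0.8084)² = 0.654

0.654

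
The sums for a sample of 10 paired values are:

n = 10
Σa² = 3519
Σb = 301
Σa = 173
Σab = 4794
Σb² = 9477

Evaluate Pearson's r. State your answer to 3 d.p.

-0.883

r = (nΣab − ΣaΣb) / √[(nΣa² − (Σa)²)(nΣb² − (Σb)²)]
Numerator: 10×4794 − 173×301 = -4133
Denominator: √[(35190 − 29929)(94770 − 90601)] = √[5261 × 4169] = 4683.2797
r = -4133 / 4683.2797 ≈ -0.883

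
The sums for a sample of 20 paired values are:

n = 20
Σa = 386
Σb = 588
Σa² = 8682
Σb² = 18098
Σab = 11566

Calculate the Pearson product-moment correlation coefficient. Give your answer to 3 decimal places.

0.218

r = (nΣab − ΣaΣb) / √[(nΣa² − (Σa)²)(nΣb² − (Σb)²)]
Numerator: 20×11566 − 386×588 = 4352
Denominator: √[(173640 − 148996)(361960 − 345744)] = √[24644 × 16216] = 19990.6754
r = 4352 / 19990.6754 ≈ 0.218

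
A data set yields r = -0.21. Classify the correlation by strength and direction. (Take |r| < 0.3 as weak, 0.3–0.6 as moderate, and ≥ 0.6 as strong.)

r = -0.21 < 0 so the relationship is negative.
|r| = 0.21, which falls in the weak range.

weak negative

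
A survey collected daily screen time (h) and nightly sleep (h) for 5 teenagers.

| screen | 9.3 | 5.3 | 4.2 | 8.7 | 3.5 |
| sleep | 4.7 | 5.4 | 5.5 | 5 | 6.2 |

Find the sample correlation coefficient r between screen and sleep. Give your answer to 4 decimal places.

-0.9201

n = 5, Σx = 31, Σy = 26.8, Σx² = 220.16, Σy² = 144.94, Σxy = 160.63
nΣxy − ΣxΣy = 803.15 − 830.8 = -27.65
nΣx² − (Σx)² = 1100.8 − 961 = 139.8; nΣy² − (Σy)² = 724.7 − 718.24 = 6.46
r = -27.65 / √(139.8 × 6.46) = -27.65 / 30.0518 ≈ -0.9201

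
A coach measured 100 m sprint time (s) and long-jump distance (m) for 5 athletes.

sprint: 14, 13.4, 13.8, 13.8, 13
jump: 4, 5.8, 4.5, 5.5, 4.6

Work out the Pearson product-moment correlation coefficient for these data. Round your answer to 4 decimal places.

-0.2680

n = 5, Σx = 68, Σy = 24.4, Σx² = 925.44, Σy² = 121.3, Σxy = 331.52
nΣxy − ΣxΣy = 1657.6 − 1659.2 = -1.6
nΣx² − (Σx)² = 4627.2 − 4624 = 3.2; nΣy² − (Σy)² = 606.5 − 595.36 = 11.14
r = -1.6 / √(3.2 × 11.14) = -1.6 / 5.9706 ≈ -0.2680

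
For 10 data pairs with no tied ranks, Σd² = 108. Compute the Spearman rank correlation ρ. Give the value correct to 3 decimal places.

0.345

ρ = 1 − 6Σd² / [n(n²−1)] = 1 − 6×108 / (10×99)
  = 1 − 648/990 = 1 − 0.6545 ≈ 0.345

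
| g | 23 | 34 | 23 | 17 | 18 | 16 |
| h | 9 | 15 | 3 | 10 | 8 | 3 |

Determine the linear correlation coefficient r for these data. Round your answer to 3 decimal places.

0.657

n = 6, Σg = 131, Σh = 48, Σg² = 3083, Σh² = 488, Σgh = 1148
nΣgh − ΣgΣh = 6888 − 6288 = 600
nΣg² − (Σg)² = 18498 − 17161 = 1337; nΣh² − (Σh)² = 2928 − 2304 = 624
r = 600 / √(1337 × 624) = 600 / 913.3937 ≈ 0.657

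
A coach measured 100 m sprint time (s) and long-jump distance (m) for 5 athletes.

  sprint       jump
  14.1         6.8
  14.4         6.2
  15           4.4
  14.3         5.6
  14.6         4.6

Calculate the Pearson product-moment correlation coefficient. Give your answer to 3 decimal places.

n = 5, Σx = 72.4, Σy = 27.6, Σx² = 1048.82, Σy² = 156.56, Σxy = 398.4
nΣxy − ΣxΣy = 1992 − 1998.24 = -6.24
nΣx² − (Σx)² = 5244.1 − 5241.76 = 2.34; nΣy² − (Σy)² = 782.8 − 761.76 = 21.04
r = -6.24 / √(2.34 × 21.04) = -6.24 / 7.0167 ≈ -0.889

-0.889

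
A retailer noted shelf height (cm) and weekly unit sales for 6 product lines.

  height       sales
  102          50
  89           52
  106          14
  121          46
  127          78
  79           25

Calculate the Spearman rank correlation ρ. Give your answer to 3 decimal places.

Rank height: 3, 2, 4, 5, 6, 1
Rank sales: 4, 5, 1, 3, 6, 2
d = rank(height) − rank(sales): -1, -3, 3, 2, 0, -1; Σd² = 24
ρ = 1 − 6Σd² / [n(n²−1)] = 1 − 6×24 / (6×35) = 1 − 144/210 ≈ 0.314

0.314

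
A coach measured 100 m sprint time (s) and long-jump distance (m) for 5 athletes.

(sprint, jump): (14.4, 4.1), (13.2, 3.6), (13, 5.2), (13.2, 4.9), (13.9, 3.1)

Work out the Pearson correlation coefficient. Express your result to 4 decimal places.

n = 5, Σx = 67.7, Σy = 20.9, Σx² = 918.05, Σy² = 90.43, Σxy = 281.93
nΣxy − ΣxΣy = 1409.65 − 1414.93 = -5.28
nΣx² − (Σx)² = 4590.25 − 4583.29 = 6.96; nΣy² − (Σy)² = 452.15 − 436.81 = 15.34
r = -5.28 / √(6.96 × 15.34) = -5.28 / 10.3328 ≈ -0.5110

-0.5110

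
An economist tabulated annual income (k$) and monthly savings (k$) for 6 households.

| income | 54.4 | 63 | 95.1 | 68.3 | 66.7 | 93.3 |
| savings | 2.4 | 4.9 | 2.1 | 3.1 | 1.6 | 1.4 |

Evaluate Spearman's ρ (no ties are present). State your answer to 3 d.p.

-0.486

Rank income: 1, 2, 6, 4, 3, 5
Rank savings: 4, 6, 3, 5, 2, 1
d = rank(income) − rank(savings): -3, -4, 3, -1, 1, 4; Σd² = 52
ρ = 1 − 6Σd² / [n(n²−1)] = 1 − 6×52 / (6×35) = 1 − 312/210 ≈ -0.486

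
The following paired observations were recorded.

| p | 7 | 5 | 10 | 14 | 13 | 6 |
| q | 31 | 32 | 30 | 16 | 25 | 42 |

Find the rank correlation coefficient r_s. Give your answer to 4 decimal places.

-0.9429

Rank p: 3, 1, 4, 6, 5, 2
Rank q: 4, 5, 3, 1, 2, 6
d = rank(p) − rank(q): -1, -4, 1, 5, 3, -4; Σd² = 68
ρ = 1 − 6Σd² / [n(n²−1)] = 1 − 6×68 / (6×35) = 1 − 408/210 ≈ -0.9429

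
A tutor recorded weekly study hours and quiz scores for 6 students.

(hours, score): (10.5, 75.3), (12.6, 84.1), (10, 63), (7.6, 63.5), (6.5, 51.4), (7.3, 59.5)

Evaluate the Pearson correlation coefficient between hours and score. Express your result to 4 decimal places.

0.9302

n = 6, Σx = 54.5, Σy = 396.8, Σx² = 522.31, Σy² = 26926.36, Σxy = 3731.36
nΣxy − ΣxΣy = 22388.16 − 21625.6 = 762.56
nΣx² − (Σx)² = 3133.86 − 2970.25 = 163.61; nΣy² − (Σy)² = 161558.16 − 157450.24 = 4107.92
r = 762.56 / √(163.61 × 4107.92) = 762.56 / 819.8151 ≈ 0.9302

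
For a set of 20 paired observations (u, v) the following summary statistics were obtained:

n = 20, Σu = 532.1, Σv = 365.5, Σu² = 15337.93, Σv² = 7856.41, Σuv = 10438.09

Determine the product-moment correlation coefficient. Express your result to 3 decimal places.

r = (nΣuv − ΣuΣv) / √[(nΣu² − (Σu)²)(nΣv² − (Σv)²)]
Numerator: 20×10438.09 − 532.1×365.5 = 14279.25
Denominator: √[(306758.6 − 283130.41)(157128.2 − 133590.25)] = √[23628.19 × 23537.95] = 23583.0268
r = 14279.25 / 23583.0268 ≈ 0.605

0.605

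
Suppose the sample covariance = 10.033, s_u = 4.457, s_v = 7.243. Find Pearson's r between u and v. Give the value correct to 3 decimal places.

r = Cov(u,v) / (s_u · s_v) = 10.033 / (4.457 × 7.243)
  = 10.033 / 32.2821 ≈ 0.311

0.311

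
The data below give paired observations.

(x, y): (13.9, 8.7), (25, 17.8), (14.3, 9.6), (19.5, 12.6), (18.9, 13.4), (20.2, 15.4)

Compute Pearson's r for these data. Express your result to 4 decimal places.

0.9757

n = 6, Σx = 111.8, Σy = 77.5, Σx² = 2168.2, Σy² = 1060.17, Σxy = 1513.25
nΣxy − ΣxΣy = 9079.5 − 8664.5 = 415
nΣx² − (Σx)² = 13009.2 − 12499.24 = 509.96; nΣy² − (Σy)² = 6361.02 − 6006.25 = 354.77
r = 415 / √(509.96 × 354.77) = 415 / 425.3452 ≈ 0.9757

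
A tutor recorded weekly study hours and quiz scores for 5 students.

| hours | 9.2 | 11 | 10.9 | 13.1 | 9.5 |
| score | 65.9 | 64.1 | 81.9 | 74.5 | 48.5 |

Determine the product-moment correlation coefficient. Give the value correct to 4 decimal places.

n = 5, Σx = 53.7, Σy = 334.9, Σx² = 586.31, Σy² = 23061.73, Σxy = 3640.79
nΣxy − ΣxΣy = 18203.95 − 17984.13 = 219.82
nΣx² − (Σx)² = 2931.55 − 2883.69 = 47.86; nΣy² − (Σy)² = 115308.65 − 112158.01 = 3150.64
r = 219.82 / √(47.86 × 3150.64) = 219.82 / 388.3164 ≈ 0.5661

0.5661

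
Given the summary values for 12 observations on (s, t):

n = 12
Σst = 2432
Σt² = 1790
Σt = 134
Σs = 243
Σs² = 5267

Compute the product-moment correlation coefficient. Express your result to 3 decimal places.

r = (nΣst − ΣsΣt) / √[(nΣs² − (Σs)²)(nΣt² − (Σt)²)]
Numerator: 12×2432 − 243×134 = -3378
Denominator: √[(63204 − 59049)(21480 − 17956)] = √[4155 × 3524] = 3826.5154
r = -3378 / 3826.5154 ≈ -0.883

-0.883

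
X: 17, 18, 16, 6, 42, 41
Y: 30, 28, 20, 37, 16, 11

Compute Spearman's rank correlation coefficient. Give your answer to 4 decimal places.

-0.7714

Rank X: 3, 4, 2, 1, 6, 5
Rank Y: 5, 4, 3, 6, 2, 1
d = rank(X) − rank(Y): -2, 0, -1, -5, 4, 4; Σd² = 62
ρ = 1 − 6Σd² / [n(n²−1)] = 1 − 6×62 / (6×35) = 1 − 372/210 ≈ -0.7714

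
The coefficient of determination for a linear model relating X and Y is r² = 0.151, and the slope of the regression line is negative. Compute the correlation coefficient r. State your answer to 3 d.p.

-0.389

|r| = √0.151 = 0.389
The association is negative, so r = −0.389.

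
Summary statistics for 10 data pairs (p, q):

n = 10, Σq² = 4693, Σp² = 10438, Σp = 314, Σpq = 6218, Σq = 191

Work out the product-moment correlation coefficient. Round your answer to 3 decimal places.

r = (nΣpq − ΣpΣq) / √[(nΣp² − (Σp)²)(nΣq² − (Σq)²)]
Numerator: 10×6218 − 314×191 = 2206
Denominator: √[(104380 − 98596)(46930 − 36481)] = √[5784 × 10449] = 7774.1248
r = 2206 / 7774.1248 ≈ 0.284

0.284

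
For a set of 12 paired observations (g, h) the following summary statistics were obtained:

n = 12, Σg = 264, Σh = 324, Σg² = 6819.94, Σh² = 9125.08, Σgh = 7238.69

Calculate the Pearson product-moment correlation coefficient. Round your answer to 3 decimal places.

0.179

r = (nΣgh − ΣgΣh) / √[(nΣg² − (Σg)²)(nΣh² − (Σh)²)]
Numerator: 12×7238.69 − 264×324 = 1328.28
Denominator: √[(81839.28 − 69696)(109500.96 − 104976)] = √[12143.28 × 4524.96] = 7412.6821
r = 1328.28 / 7412.6821 ≈ 0.179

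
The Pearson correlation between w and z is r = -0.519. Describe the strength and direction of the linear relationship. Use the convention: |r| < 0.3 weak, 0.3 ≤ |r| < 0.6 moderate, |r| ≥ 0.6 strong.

moderate negative

r = -0.519 < 0 so the relationship is negative.
|r| = 0.519, which falls in the moderate range.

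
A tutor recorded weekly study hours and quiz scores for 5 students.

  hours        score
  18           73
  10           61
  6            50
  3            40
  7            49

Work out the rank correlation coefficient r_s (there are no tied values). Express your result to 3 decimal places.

0.900

Rank hours: 5, 4, 2, 1, 3
Rank score: 5, 4, 3, 1, 2
d = rank(hours) − rank(score): 0, 0, -1, 0, 1; Σd² = 2
ρ = 1 − 6Σd² / [n(n²−1)] = 1 − 6×2 / (5×24) = 1 − 12/120 ≈ 0.900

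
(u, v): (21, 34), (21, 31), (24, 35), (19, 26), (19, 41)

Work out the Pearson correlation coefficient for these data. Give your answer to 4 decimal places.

0.0975

n = 5, Σu = 104, Σv = 167, Σu² = 2180, Σv² = 5699, Σuv = 3478
nΣuv − ΣuΣv = 17390 − 17368 = 22
nΣu² − (Σu)² = 10900 − 10816 = 84; nΣv² − (Σv)² = 28495 − 27889 = 606
r = 22 / √(84 × 606) = 22 / 225.6191 ≈ 0.0975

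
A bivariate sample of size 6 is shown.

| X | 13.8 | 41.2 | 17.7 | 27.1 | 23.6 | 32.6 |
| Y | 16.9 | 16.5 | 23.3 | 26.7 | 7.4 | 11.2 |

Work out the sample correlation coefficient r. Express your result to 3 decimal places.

-0.176

n = 6, ΣX = 156, ΣY = 102, ΣX² = 4555.3, ΣY² = 1993.84, ΣXY = 2588.76
nΣXY − ΣXΣY = 15532.56 − 15912 = -379.44
nΣX² − (ΣX)² = 27331.8 − 24336 = 2995.8; nΣY² − (ΣY)² = 11963.04 − 10404 = 1559.04
r = -379.44 / √(2995.8 × 1559.04) = -379.44 / 2161.1506 ≈ -0.176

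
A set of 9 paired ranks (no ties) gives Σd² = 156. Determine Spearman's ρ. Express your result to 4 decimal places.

ρ = 1 − 6Σd² / [n(n²−1)] = 1 − 6×156 / (9×80)
  = 1 − 936/720 = 1 − 1.30000 ≈ -0.3000

-0.3000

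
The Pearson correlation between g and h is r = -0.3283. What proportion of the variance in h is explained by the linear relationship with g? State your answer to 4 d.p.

0.1078

r² = (-0.3283)² = 0.1078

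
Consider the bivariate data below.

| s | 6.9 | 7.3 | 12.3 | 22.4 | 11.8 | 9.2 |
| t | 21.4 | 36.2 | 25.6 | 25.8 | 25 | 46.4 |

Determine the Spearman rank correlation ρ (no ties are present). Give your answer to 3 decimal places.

0.143

Rank s: 1, 2, 5, 6, 4, 3
Rank t: 1, 5, 3, 4, 2, 6
d = rank(s) − rank(t): 0, -3, 2, 2, 2, -3; Σd² = 30
ρ = 1 − 6Σd² / [n(n²−1)] = 1 − 6×30 / (6×35) = 1 − 180/210 ≈ 0.143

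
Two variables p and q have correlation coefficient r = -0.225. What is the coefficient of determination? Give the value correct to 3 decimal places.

0.051

r² = (-0.225)² = 0.051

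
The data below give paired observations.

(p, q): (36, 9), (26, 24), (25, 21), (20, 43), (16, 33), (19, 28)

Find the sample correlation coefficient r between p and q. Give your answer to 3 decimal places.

-0.847

n = 6, Σp = 142, Σq = 158, Σp² = 3614, Σq² = 4820, Σpq = 3393
nΣpq − ΣpΣq = 20358 − 22436 = -2078
nΣp² − (Σp)² = 21684 − 20164 = 1520; nΣq² − (Σq)² = 28920 − 24964 = 3956
r = -2078 / √(1520 × 3956) = -2078 / 2452.1664 ≈ -0.847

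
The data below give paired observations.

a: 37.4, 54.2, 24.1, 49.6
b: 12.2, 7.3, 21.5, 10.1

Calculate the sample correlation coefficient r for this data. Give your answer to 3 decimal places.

n = 4, Σa = 165.3, Σb = 51.1, Σa² = 7377.37, Σb² = 766.39, Σab = 1871.05
nΣab − ΣaΣb = 7484.2 − 8446.83 = -962.63
nΣa² − (Σa)² = 29509.48 − 27324.09 = 2185.39; nΣb² − (Σb)² = 3065.56 − 2611.21 = 454.35
r = -962.63 / √(2185.39 × 454.35) = -962.63 / 996.4597 ≈ -0.966

-0.966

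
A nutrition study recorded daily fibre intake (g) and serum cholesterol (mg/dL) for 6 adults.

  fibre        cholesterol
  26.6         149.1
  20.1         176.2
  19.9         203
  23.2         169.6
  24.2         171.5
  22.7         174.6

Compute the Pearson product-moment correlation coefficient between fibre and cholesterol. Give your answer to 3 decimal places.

-0.866

n = 6, Σx = 136.7, Σy = 1044, Σx² = 3146.75, Σy² = 183147.82, Σxy = 23595.82
nΣxy − ΣxΣy = 141574.92 − 142714.8 = -1139.88
nΣx² − (Σx)² = 18880.5 − 18686.89 = 193.61; nΣy² − (Σy)² = 1098886.92 − 1089936 = 8950.92
r = -1139.88 / √(193.61 × 8950.92) = -1139.88 / 1316.4299 ≈ -0.866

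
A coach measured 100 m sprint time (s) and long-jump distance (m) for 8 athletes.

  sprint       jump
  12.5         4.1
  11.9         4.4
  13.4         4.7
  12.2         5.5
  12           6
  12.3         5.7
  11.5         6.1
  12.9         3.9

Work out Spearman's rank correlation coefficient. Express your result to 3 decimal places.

Rank sprint: 6, 2, 8, 4, 3, 5, 1, 7
Rank jump: 2, 3, 4, 5, 7, 6, 8, 1
d = rank(sprint) − rank(jump): 4, -1, 4, -1, -4, -1, -7, 6; Σd² = 136
ρ = 1 − 6Σd² / [n(n²−1)] = 1 − 6×136 / (8×63) = 1 − 816/504 ≈ -0.619

-0.619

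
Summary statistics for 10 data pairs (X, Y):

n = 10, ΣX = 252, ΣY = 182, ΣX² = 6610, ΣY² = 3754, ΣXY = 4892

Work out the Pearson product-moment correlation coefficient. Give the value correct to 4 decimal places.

r = (nΣXY − ΣXΣY) / √[(nΣX² − (ΣX)²)(nΣY² − (ΣY)²)]
Numerator: 10×4892 − 252×182 = 3056
Denominator: √[(66100 − 63504)(37540 − 33124)] = √[2596 × 4416] = 3385.8435
r = 3056 / 3385.8435 ≈ 0.9026

0.9026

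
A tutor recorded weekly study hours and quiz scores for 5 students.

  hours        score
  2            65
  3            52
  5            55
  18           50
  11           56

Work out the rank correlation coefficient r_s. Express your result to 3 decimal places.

Rank hours: 1, 2, 3, 5, 4
Rank score: 5, 2, 3, 1, 4
d = rank(hours) − rank(score): -4, 0, 0, 4, 0; Σd² = 32
ρ = 1 − 6Σd² / [n(n²−1)] = 1 − 6×32 / (5×24) = 1 − 192/120 ≈ -0.600

-0.600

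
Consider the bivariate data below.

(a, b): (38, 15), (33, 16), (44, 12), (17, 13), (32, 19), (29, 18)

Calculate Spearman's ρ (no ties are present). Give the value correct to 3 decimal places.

Rank a: 5, 4, 6, 1, 3, 2
Rank b: 3, 4, 1, 2, 6, 5
d = rank(a) − rank(b): 2, 0, 5, -1, -3, -3; Σd² = 48
ρ = 1 − 6Σd² / [n(n²−1)] = 1 − 6×48 / (6×35) = 1 − 288/210 ≈ -0.371

-0.371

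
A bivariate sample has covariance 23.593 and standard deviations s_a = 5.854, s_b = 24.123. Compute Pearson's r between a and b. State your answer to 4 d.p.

r = Cov(a,b) / (s_a · s_b) = 23.593 / (5.854 × 24.123)
  = 23.593 / 141.2160 ≈ 0.1671

0.1671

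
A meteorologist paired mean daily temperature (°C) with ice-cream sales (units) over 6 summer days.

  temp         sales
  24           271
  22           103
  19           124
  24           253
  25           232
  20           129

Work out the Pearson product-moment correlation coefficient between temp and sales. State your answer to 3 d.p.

n = 6, Σx = 134, Σy = 1112, Σx² = 3022, Σy² = 233900, Σxy = 25578
nΣxy − ΣxΣy = 153468 − 149008 = 4460
nΣx² − (Σx)² = 18132 − 17956 = 176; nΣy² − (Σy)² = 1403400 − 1236544 = 166856
r = 4460 / √(176 × 166856) = 4460 / 5419.1010 ≈ 0.823

0.823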